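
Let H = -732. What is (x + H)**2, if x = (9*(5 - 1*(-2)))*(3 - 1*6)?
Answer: 848241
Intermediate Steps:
x = -189 (x = (9*(5 + 2))*(3 - 6) = (9*7)*(-3) = 63*(-3) = -189)
(x + H)**2 = (-189 - 732)**2 = (-921)**2 = 848241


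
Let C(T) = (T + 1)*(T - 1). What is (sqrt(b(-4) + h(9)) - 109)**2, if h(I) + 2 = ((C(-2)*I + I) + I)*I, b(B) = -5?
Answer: (109 - sqrt(398))**2 ≈ 7929.9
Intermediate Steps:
C(T) = (1 + T)*(-1 + T)
h(I) = -2 + 5*I**2 (h(I) = -2 + (((-1 + (-2)**2)*I + I) + I)*I = -2 + (((-1 + 4)*I + I) + I)*I = -2 + ((3*I + I) + I)*I = -2 + (4*I + I)*I = -2 + (5*I)*I = -2 + 5*I**2)
(sqrt(b(-4) + h(9)) - 109)**2 = (sqrt(-5 + (-2 + 5*9**2)) - 109)**2 = (sqrt(-5 + (-2 + 5*81)) - 109)**2 = (sqrt(-5 + (-2 + 405)) - 109)**2 = (sqrt(-5 + 403) - 109)**2 = (sqrt(398) - 109)**2 = (-109 + sqrt(398))**2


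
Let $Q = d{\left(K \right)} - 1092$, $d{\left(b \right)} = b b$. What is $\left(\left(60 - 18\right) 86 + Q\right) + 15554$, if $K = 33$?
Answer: $19163$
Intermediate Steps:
$d{\left(b \right)} = b^{2}$
$Q = -3$ ($Q = 33^{2} - 1092 = 1089 - 1092 = -3$)
$\left(\left(60 - 18\right) 86 + Q\right) + 15554 = \left(\left(60 - 18\right) 86 - 3\right) + 15554 = \left(42 \cdot 86 - 3\right) + 15554 = \left(3612 - 3\right) + 15554 = 3609 + 15554 = 19163$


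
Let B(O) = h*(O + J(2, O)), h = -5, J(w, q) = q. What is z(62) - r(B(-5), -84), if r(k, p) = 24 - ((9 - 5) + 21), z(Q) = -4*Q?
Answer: -247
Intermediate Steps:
B(O) = -10*O (B(O) = -5*(O + O) = -10*O)
r(k, p) = -1 (r(k, p) = 24 - (4 + 21) = 24 - 1*25 = 24 - 25 = -1)
z(62) - r(B(-5), -84) = -4*62 - 1*(-1) = -248 + 1 = -247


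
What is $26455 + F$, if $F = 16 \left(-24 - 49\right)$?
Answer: $25287$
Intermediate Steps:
$F = -1168$ ($F = 16 \left(-73\right) = -1168$)
$26455 + F = 26455 - 1168 = 25287$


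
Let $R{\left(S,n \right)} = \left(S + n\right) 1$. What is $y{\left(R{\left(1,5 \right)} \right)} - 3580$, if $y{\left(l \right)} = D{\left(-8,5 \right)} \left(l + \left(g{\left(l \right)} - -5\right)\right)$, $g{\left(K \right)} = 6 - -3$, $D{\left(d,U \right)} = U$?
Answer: $-3480$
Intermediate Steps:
$R{\left(S,n \right)} = S + n$
$g{\left(K \right)} = 9$ ($g{\left(K \right)} = 6 + 3 = 9$)
$y{\left(l \right)} = 70 + 5 l$ ($y{\left(l \right)} = 5 \left(l + \left(9 - -5\right)\right) = 5 \left(l + \left(9 + 5\right)\right) = 5 \left(l + 14\right) = 5 \left(14 + l\right) = 70 + 5 l$)
$y{\left(R{\left(1,5 \right)} \right)} - 3580 = \left(70 + 5 \left(1 + 5\right)\right) - 3580 = \left(70 + 5 \cdot 6\right) - 3580 = \left(70 + 30\right) - 3580 = 100 - 3580 = -3480$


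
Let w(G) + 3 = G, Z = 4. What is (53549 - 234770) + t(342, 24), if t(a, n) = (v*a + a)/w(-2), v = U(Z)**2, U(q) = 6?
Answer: -918759/5 ≈ -1.8375e+5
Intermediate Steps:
w(G) = -3 + G
v = 36 (v = 6**2 = 36)
t(a, n) = -37*a/5 (t(a, n) = (36*a + a)/(-3 - 2) = (37*a)/(-5) = (37*a)*(-1/5) = -37*a/5)
(53549 - 234770) + t(342, 24) = (53549 - 234770) - 37/5*342 = -181221 - 12654/5 = -918759/5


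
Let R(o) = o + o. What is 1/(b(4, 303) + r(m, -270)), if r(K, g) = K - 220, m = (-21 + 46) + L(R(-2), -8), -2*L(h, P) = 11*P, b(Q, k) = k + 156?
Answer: 1/308 ≈ 0.0032468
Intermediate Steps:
b(Q, k) = 156 + k
R(o) = 2*o
L(h, P) = -11*P/2
m = 69 (m = (-21 + 46) - 11/2*(-8) = 25 + 44 = 69)
r(K, g) = -220 + K
1/(b(4, 303) + r(m, -270)) = 1/((156 + 303) + (-220 + 69)) = 1/(459 - 151) = 1/308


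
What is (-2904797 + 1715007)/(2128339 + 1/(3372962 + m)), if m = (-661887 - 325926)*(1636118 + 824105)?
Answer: -206533682040304945/369454853629615803 ≈ -0.55902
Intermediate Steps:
m = -2430240262299 (m = -987813*2460223 = -2430240262299)
(-2904797 + 1715007)/(2128339 + 1/(3372962 + m)) = (-2904797 + 1715007)/(2128339 + 1/(3372962 - 2430240262299)) = -1189790/(2128339 + 1/(-2430236889337)) = -1189790/(2128339 - 1/2430236889337) = -1189790/5172367950814621242/2430236889337 = -1189790*2430236889337/5172367950814621242 = -206533682040304945/369454853629615803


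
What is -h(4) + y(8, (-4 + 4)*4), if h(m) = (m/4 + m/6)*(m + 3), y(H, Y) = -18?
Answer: -89/3 ≈ -29.667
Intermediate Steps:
h(m) = 5*m*(3 + m)/12 (h(m) = (m*(¼) + m*(⅙))*(3 + m) = (m/4 + m/6)*(3 + m) = (5*m/12)*(3 + m) = 5*m*(3 + m)/12)
-h(4) + y(8, (-4 + 4)*4) = -5*4*(3 + 4)/12 - 18 = -5*4*7/12 - 18 = -1*35/3 - 18 = -35/3 - 18 = -89/3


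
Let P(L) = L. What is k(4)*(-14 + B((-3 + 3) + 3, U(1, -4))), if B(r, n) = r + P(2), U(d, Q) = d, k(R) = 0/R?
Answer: 0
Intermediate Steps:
k(R) = 0
B(r, n) = 2 + r (B(r, n) = r + 2 = 2 + r)
k(4)*(-14 + B((-3 + 3) + 3, U(1, -4))) = 0*(-14 + (2 + ((-3 + 3) + 3))) = 0*(-14 + (2 + (0 + 3))) = 0*(-14 + (2 + 3)) = 0*(-14 + 5) = 0*(-9) = 0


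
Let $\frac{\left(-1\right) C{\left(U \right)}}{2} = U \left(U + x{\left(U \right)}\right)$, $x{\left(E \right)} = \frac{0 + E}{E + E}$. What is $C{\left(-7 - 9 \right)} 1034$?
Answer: $-512864$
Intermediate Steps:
$x{\left(E \right)} = \frac{1}{2}$ ($x{\left(E \right)} = \frac{E}{2 E} = E \frac{1}{2 E} = \frac{1}{2}$)
$C{\left(U \right)} = - 2 U \left(\frac{1}{2} + U\right)$ ($C{\left(U \right)} = - 2 U \left(U + \frac{1}{2}\right) = - 2 U \left(\frac{1}{2} + U\right)$)
$C{\left(-7 - 9 \right)} 1034 = - \left(-7 - 9\right) \left(1 + 2 \left(-7 - 9\right)\right) 1034 = \left(-1\right) \left(-16\right) \left(1 + 2 \left(-16\right)\right) 1034 = \left(-1\right) \left(-16\right) \left(1 - 32\right) 1034 = \left(-1\right) \left(-16\right) \left(-31\right) 1034 = \left(-496\right) 1034 = -512864$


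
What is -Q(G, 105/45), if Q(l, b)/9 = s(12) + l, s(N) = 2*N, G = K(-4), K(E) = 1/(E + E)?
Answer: -1719/8 ≈ -214.88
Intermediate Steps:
K(E) = 1/(2*E)
G = -1/8 (G = (1/2)/(-4) = (1/2)*(-1/4) = -1/8 ≈ -0.12500)
Q(l, b) = 216 + 9*l (Q(l, b) = 9*(2*12 + l) = 9*(24 + l) = 216 + 9*l)
-Q(G, 105/45) = -(216 + 9*(-1/8)) = -(216 - 9/8) = -1*1719/8 = -1719/8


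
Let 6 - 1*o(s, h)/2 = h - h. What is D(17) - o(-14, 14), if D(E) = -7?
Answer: -19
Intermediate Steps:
o(s, h) = 12 (o(s, h) = 12 - 2*(h - h) = 12 - 2*0 = 12 + 0 = 12)
D(17) - o(-14, 14) = -7 - 1*12 = -7 - 12 = -19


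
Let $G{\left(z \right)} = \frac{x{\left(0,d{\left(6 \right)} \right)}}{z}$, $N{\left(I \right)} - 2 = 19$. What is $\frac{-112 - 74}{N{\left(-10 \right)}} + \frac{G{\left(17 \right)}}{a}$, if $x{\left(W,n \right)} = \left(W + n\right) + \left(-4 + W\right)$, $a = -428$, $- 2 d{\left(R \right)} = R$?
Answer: $- \frac{451063}{50932} \approx -8.8562$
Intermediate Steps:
$d{\left(R \right)} = - \frac{R}{2}$
$N{\left(I \right)} = 21$ ($N{\left(I \right)} = 2 + 19 = 21$)
$x{\left(W,n \right)} = -4 + n + 2 W$
$G{\left(z \right)} = - \frac{7}{z}$ ($G{\left(z \right)} = \frac{-4 - 3 + 2 \cdot 0}{z} = \frac{-4 - 3 + 0}{z} = - \frac{7}{z}$)
$\frac{-112 - 74}{N{\left(-10 \right)}} + \frac{G{\left(17 \right)}}{a} = \frac{-112 - 74}{21} + \frac{\left(-7\right) \frac{1}{17}}{-428} = \left(-186\right) \frac{1}{21} + \left(-7\right) \frac{1}{17} \left(- \frac{1}{428}\right) = - \frac{62}{7} - - \frac{7}{7276} = - \frac{62}{7} + \frac{7}{7276} = - \frac{451063}{50932}$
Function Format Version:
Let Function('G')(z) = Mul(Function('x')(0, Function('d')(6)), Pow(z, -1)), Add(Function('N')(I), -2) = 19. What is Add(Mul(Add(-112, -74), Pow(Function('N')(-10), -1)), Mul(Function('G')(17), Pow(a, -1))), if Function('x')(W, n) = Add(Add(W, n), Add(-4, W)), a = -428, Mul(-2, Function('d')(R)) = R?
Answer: Rational(-451063, 50932) ≈ -8.8562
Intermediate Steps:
Function('d')(R) = Mul(Rational(-1, 2), R)
Function('N')(I) = 21 (Function('N')(I) = Add(2, 19) = 21)
Function('x')(W, n) = Add(-4, n, Mul(2, W))
Function('G')(z) = Mul(-7, Pow(z, -1)) (Function('G')(z) = Mul(Add(-4, Mul(Rational(-1, 2), 6), Mul(2, 0)), Pow(z, -1)) = Mul(Add(-4, -3, 0), Pow(z, -1)) = Mul(-7, Pow(z, -1)))
Add(Mul(Add(-112, -74), Pow(Function('N')(-10), -1)), Mul(Function('G')(17), Pow(a, -1))) = Add(Mul(Add(-112, -74), Pow(21, -1)), Mul(Mul(-7, Pow(17, -1)), Pow(-428, -1))) = Add(Mul(-186, Rational(1, 21)), Mul(Mul(-7, Rational(1, 17)), Rational(-1, 428))) = Add(Rational(-62, 7), Mul(Rational(-7, 17), Rational(-1, 428))) = Add(Rational(-62, 7), Rational(7, 7276)) = Rational(-451063, 50932)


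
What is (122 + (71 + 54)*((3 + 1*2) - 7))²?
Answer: 16384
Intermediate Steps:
(122 + (71 + 54)*((3 + 1*2) - 7))² = (122 + 125*((3 + 2) - 7))² = (122 + 125*(5 - 7))² = (122 + 125*(-2))² = (122 - 250)² = (-128)² = 16384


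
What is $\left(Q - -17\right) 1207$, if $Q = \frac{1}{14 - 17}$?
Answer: $\frac{60350}{3} \approx 20117.0$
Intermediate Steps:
$Q = - \frac{1}{3}$ ($Q = \frac{1}{-3} = - \frac{1}{3} \approx -0.33333$)
$\left(Q - -17\right) 1207 = \left(- \frac{1}{3} - -17\right) 1207 = \left(- \frac{1}{3} + 17\right) 1207 = \frac{50}{3} \cdot 1207 = \frac{60350}{3}$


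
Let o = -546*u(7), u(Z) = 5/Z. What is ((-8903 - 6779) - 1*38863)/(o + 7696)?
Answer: -54545/7306 ≈ -7.4658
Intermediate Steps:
o = -390 (o = -2730/7 = -546*5/7 = -390)
((-8903 - 6779) - 1*38863)/(o + 7696) = ((-8903 - 6779) - 1*38863)/(-390 + 7696) = (-15682 - 38863)/7306 = -54545*1/7306 = -54545/7306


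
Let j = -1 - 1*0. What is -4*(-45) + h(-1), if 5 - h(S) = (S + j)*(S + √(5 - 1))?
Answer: 187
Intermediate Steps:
j = -1 (j = -1 + 0 = -1)
h(S) = 5 - (-1 + S)*(2 + S) (h(S) = 5 - (S - 1)*(S + √(5 - 1)) = 5 - (-1 + S)*(S + √4) = 5 - (-1 + S)*(S + 2) = 5 - (-1 + S)*(2 + S))
-4*(-45) + h(-1) = -4*(-45) + (7 - 1*(-1) - 1*(-1)²) = 180 + (7 + 1 - 1*1) = 180 + (7 + 1 - 1) = 180 + 7 = 187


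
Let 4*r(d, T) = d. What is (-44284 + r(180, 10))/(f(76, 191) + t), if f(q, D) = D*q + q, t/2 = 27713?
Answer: -3403/5386 ≈ -0.63182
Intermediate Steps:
t = 55426 (t = 2*27713 = 55426)
r(d, T) = d/4
f(q, D) = q + D*q
(-44284 + r(180, 10))/(f(76, 191) + t) = (-44284 + (¼)*180)/(76*(1 + 191) + 55426) = (-44284 + 45)/(76*192 + 55426) = -44239/(14592 + 55426) = -44239/70018 = -44239*1/70018 = -3403/5386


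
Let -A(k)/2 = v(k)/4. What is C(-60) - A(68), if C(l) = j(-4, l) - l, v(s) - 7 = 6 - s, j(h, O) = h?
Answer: 57/2 ≈ 28.500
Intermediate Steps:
v(s) = 13 - s (v(s) = 7 + (6 - s) = 13 - s)
C(l) = -4 - l
A(k) = -13/2 + k/2 (A(k) = -2*(13 - k)/4 = -2*(13/4 - k/4) = -13/2 + k/2)
C(-60) - A(68) = (-4 - 1*(-60)) - (-13/2 + (1/2)*68) = (-4 + 60) - (-13/2 + 34) = 56 - 1*55/2 = 56 - 55/2 = 57/2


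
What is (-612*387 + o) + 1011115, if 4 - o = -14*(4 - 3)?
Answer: 774289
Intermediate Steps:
o = 18 (o = 4 - (-14)*(4 - 3) = 4 - (-14) = 4 - 1*(-14) = 4 + 14 = 18)
(-612*387 + o) + 1011115 = (-612*387 + 18) + 1011115 = (-236844 + 18) + 1011115 = -236826 + 1011115 = 774289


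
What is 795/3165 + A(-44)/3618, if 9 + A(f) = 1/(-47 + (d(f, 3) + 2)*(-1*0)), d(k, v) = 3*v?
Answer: 4461487/17939853 ≈ 0.24869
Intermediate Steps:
A(f) = -424/47 (A(f) = -9 + 1/(-47 + (3*3 + 2)*(-1*0)) = -9 + 1/(-47 + (9 + 2)*0) = -9 + 1/(-47 + 11*0) = -9 + 1/(-47 + 0) = -9 + 1/(-47) = -9 - 1/47 = -424/47)
795/3165 + A(-44)/3618 = 795/3165 - 424/47/3618 = 795*(1/3165) - 424/47*1/3618 = 53/211 - 212/85023 = 4461487/17939853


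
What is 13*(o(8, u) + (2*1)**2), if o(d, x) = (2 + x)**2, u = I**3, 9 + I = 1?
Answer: 3381352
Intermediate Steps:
I = -8 (I = -9 + 1 = -8)
u = -512 (u = (-8)**3 = -512)
13*(o(8, u) + (2*1)**2) = 13*((2 - 512)**2 + (2*1)**2) = 13*((-510)**2 + 2**2) = 13*(260100 + 4) = 13*260104 = 3381352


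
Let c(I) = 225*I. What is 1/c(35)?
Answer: 1/7875 ≈ 0.00012698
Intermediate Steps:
1/c(35) = 1/(225*35) = 1/7875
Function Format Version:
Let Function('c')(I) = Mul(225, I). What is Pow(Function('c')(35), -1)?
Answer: Rational(1, 7875) ≈ 0.00012698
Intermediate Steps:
Pow(Function('c')(35), -1) = Pow(Mul(225, 35), -1) = Pow(7875, -1) = Rational(1, 7875)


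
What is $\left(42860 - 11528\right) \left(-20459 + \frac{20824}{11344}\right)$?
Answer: $- \frac{454443385494}{709} \approx -6.4096 \cdot 10^{8}$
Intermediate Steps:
$\left(42860 - 11528\right) \left(-20459 + \frac{20824}{11344}\right) = 31332 \left(-20459 + 20824 \cdot \frac{1}{11344}\right) = 31332 \left(-20459 + \frac{2603}{1418}\right) = 31332 \left(- \frac{29008259}{1418}\right) = - \frac{454443385494}{709}$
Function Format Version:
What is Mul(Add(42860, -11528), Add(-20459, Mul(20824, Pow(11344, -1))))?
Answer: Rational(-454443385494, 709) ≈ -6.4096e+8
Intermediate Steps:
Mul(Add(42860, -11528), Add(-20459, Mul(20824, Pow(11344, -1)))) = Mul(31332, Add(-20459, Mul(20824, Rational(1, 11344)))) = Mul(31332, Add(-20459, Rational(2603, 1418))) = Mul(31332, Rational(-29008259, 1418)) = Rational(-454443385494, 709)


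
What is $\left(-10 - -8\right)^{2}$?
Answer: $4$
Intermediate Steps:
$\left(-10 - -8\right)^{2} = \left(-10 + 8\right)^{2} = \left(-2\right)^{2} = 4$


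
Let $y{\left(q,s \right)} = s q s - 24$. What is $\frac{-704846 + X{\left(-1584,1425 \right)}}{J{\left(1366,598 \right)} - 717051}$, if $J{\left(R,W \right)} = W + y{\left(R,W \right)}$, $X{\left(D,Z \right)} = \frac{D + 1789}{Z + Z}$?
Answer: $- \frac{401762179}{278029234590} \approx -0.001445$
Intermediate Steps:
$X{\left(D,Z \right)} = \frac{1789 + D}{2 Z}$
$y{\left(q,s \right)} = -24 + q s^{2}$ ($y{\left(q,s \right)} = q s s - 24 = q s^{2} - 24 = -24 + q s^{2}$)
$J{\left(R,W \right)} = -24 + W + R W^{2}$ ($J{\left(R,W \right)} = W + \left(-24 + R W^{2}\right) = -24 + W + R W^{2}$)
$\frac{-704846 + X{\left(-1584,1425 \right)}}{J{\left(1366,598 \right)} - 717051} = \frac{-704846 + \frac{1789 - 1584}{2 \cdot 1425}}{\left(-24 + 598 + 1366 \cdot 598^{2}\right) - 717051} = \frac{-704846 + \frac{1}{2} \cdot \frac{1}{1425} \cdot 205}{\left(-24 + 598 + 1366 \cdot 357604\right) - 717051} = \frac{-704846 + \frac{41}{570}}{\left(-24 + 598 + 488487064\right) - 717051} = - \frac{401762179}{570 \left(488487638 - 717051\right)} = - \frac{401762179}{570 \cdot 487770587} = \left(- \frac{401762179}{570}\right) \frac{1}{487770587} = - \frac{401762179}{278029234590}$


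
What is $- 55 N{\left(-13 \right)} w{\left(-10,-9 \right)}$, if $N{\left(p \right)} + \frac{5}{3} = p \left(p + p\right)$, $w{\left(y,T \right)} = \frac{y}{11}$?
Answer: $\frac{50450}{3} \approx 16817.0$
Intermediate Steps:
$w{\left(y,T \right)} = \frac{y}{11}$ ($w{\left(y,T \right)} = y \frac{1}{11} = \frac{y}{11}$)
$N{\left(p \right)} = - \frac{5}{3} + 2 p^{2}$ ($N{\left(p \right)} = - \frac{5}{3} + p \left(p + p\right) = - \frac{5}{3} + p 2 p = - \frac{5}{3} + 2 p^{2}$)
$- 55 N{\left(-13 \right)} w{\left(-10,-9 \right)} = - 55 \left(- \frac{5}{3} + 2 \left(-13\right)^{2}\right) \frac{1}{11} \left(-10\right) = - 55 \left(- \frac{5}{3} + 2 \cdot 169\right) \left(- \frac{10}{11}\right) = - 55 \left(- \frac{5}{3} + 338\right) \left(- \frac{10}{11}\right) = \left(-55\right) \frac{1009}{3} \left(- \frac{10}{11}\right) = \left(- \frac{55495}{3}\right) \left(- \frac{10}{11}\right) = \frac{50450}{3}$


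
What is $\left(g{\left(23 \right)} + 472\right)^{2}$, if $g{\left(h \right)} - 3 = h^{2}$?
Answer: $1008016$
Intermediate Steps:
$g{\left(h \right)} = 3 + h^{2}$
$\left(g{\left(23 \right)} + 472\right)^{2} = \left(\left(3 + 23^{2}\right) + 472\right)^{2} = \left(\left(3 + 529\right) + 472\right)^{2} = \left(532 + 472\right)^{2} = 1004^{2} = 1008016$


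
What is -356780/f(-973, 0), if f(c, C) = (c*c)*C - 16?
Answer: 89195/4 ≈ 22299.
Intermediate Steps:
f(c, C) = -16 + C*c² (f(c, C) = c²*C - 16 = C*c² - 16 = -16 + C*c²)
-356780/f(-973, 0) = -356780/(-16 + 0*(-973)²) = -356780/(-16 + 0*946729) = -356780/(-16 + 0) = -356780/(-16) = -356780*(-1/16) = 89195/4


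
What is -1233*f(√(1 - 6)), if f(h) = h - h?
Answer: 0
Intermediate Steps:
f(h) = 0
-1233*f(√(1 - 6)) = -1233*0 = 0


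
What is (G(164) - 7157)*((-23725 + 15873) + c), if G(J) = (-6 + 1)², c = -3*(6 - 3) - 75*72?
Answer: 94577452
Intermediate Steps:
c = -5409 (c = -3*3 - 5400 = -9 - 5400 = -5409)
G(J) = 25 (G(J) = (-5)² = 25)
(G(164) - 7157)*((-23725 + 15873) + c) = (25 - 7157)*((-23725 + 15873) - 5409) = -7132*(-7852 - 5409) = -7132*(-13261) = 94577452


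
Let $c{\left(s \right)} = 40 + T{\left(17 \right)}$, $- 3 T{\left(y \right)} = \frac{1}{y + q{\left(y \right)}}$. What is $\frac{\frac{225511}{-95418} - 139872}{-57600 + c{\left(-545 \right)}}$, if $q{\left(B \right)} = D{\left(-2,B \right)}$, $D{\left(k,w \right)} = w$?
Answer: $\frac{11941633901}{4914128277} \approx 2.4301$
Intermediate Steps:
$q{\left(B \right)} = B$
$T{\left(y \right)} = - \frac{1}{6 y}$ ($T{\left(y \right)} = - \frac{1}{3 \left(y + y\right)} = - \frac{1}{3 \cdot 2 y} = - \frac{\frac{1}{2} \frac{1}{y}}{3} = - \frac{1}{6 y}$)
$c{\left(s \right)} = \frac{4079}{102}$ ($c{\left(s \right)} = 40 - \frac{1}{6 \cdot 17} = 40 - \frac{1}{102} = \frac{4079}{102}$)
$\frac{\frac{225511}{-95418} - 139872}{-57600 + c{\left(-545 \right)}} = \frac{\frac{225511}{-95418} - 139872}{-57600 + \frac{4079}{102}} = \frac{225511 \left(- \frac{1}{95418}\right) - 139872}{- \frac{5871121}{102}} = \left(- \frac{11869}{5022} - 139872\right) \left(- \frac{102}{5871121}\right) = \left(- \frac{702449053}{5022}\right) \left(- \frac{102}{5871121}\right) = \frac{11941633901}{4914128277}$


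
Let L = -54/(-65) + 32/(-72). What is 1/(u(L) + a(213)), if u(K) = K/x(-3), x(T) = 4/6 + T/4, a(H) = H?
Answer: 195/40631 ≈ 0.0047993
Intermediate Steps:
L = 226/585 (L = -54*(-1/65) + 32*(-1/72) = 54/65 - 4/9 = 226/585 ≈ 0.38632)
x(T) = 2/3 + T/4 (x(T) = 4*(1/6) + T*(1/4) = 2/3 + T/4)
u(K) = -12*K (u(K) = K/(2/3 + (1/4)*(-3)) = K/(2/3 - 3/4) = K/(-1/12) = K*(-12) = -12*K)
1/(u(L) + a(213)) = 1/(-12*226/585 + 213) = 1/(-904/195 + 213) = 1/(40631/195) = 195/40631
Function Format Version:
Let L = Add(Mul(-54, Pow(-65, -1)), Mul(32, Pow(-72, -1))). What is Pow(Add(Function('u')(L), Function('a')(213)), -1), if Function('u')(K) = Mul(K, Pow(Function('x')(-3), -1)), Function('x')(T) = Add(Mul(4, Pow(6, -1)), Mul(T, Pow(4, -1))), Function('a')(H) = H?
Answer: Rational(195, 40631) ≈ 0.0047993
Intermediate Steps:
L = Rational(226, 585) (L = Add(Mul(-54, Rational(-1, 65)), Mul(32, Rational(-1, 72))) = Add(Rational(54, 65), Rational(-4, 9)) = Rational(226, 585) ≈ 0.38632)
Function('x')(T) = Add(Rational(2, 3), Mul(Rational(1, 4), T)) (Function('x')(T) = Add(Mul(4, Rational(1, 6)), Mul(T, Rational(1, 4))) = Add(Rational(2, 3), Mul(Rational(1, 4), T)))
Function('u')(K) = Mul(-12, K) (Function('u')(K) = Mul(K, Pow(Add(Rational(2, 3), Mul(Rational(1, 4), -3)), -1)) = Mul(K, Pow(Add(Rational(2, 3), Rational(-3, 4)), -1)) = Mul(K, Pow(Rational(-1, 12), -1)) = Mul(K, -12) = Mul(-12, K))
Pow(Add(Function('u')(L), Function('a')(213)), -1) = Pow(Add(Mul(-12, Rational(226, 585)), 213), -1) = Pow(Add(Rational(-904, 195), 213), -1) = Pow(Rational(40631, 195), -1) = Rational(195, 40631)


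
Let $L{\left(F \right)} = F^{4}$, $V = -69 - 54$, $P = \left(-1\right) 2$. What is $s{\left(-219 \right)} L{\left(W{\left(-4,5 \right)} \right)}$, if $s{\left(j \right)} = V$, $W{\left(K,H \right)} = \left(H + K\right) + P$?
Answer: $-123$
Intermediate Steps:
$P = -2$
$W{\left(K,H \right)} = -2 + H + K$ ($W{\left(K,H \right)} = \left(H + K\right) - 2 = -2 + H + K$)
$V = -123$
$s{\left(j \right)} = -123$
$s{\left(-219 \right)} L{\left(W{\left(-4,5 \right)} \right)} = - 123 \left(-2 + 5 - 4\right)^{4} = - 123 \left(-1\right)^{4} = \left(-123\right) 1 = -123$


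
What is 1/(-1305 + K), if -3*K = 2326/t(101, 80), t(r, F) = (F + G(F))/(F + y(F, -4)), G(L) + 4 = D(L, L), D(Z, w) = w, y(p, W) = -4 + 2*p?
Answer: -117/289919 ≈ -0.00040356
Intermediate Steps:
G(L) = -4 + L
t(r, F) = (-4 + 2*F)/(-4 + 3*F) (t(r, F) = (F + (-4 + F))/(F + (-4 + 2*F)) = (-4 + 2*F)/(-4 + 3*F))
K = -137234/117 (K = -2326/(3*(2*(-2 + 80)/(-4 + 3*80))) = -2326/(3*(2*78/(-4 + 240))) = -2326/(3*(2*78/236)) = -2326/(3*(2*(1/236)*78)) = -2326/(3*39/59) = -2326*59/(3*39) = -1/3*137234/39 = -137234/117 ≈ -1172.9)
1/(-1305 + K) = 1/(-1305 - 137234/117) = 1/(-289919/117) = -117/289919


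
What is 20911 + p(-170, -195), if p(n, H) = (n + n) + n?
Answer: 20401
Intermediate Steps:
p(n, H) = 3*n (p(n, H) = 2*n + n = 3*n)
20911 + p(-170, -195) = 20911 + 3*(-170) = 20911 - 510 = 20401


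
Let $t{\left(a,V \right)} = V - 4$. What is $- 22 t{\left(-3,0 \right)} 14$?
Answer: $1232$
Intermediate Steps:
$t{\left(a,V \right)} = -4 + V$
$- 22 t{\left(-3,0 \right)} 14 = - 22 \left(-4 + 0\right) 14 = \left(-22\right) \left(-4\right) 14 = 88 \cdot 14 = 1232$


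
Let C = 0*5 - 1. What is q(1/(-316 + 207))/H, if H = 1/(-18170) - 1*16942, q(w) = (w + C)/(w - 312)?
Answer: -1998700/10469199319269 ≈ -1.9091e-7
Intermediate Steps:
C = -1 (C = 0 - 1 = -1)
q(w) = (-1 + w)/(-312 + w) (q(w) = (w - 1)/(w - 312) = (-1 + w)/(-312 + w))
H = -307836141/18170 (H = -1/18170 - 16942 = -307836141/18170 ≈ -16942.)
q(1/(-316 + 207))/H = ((-1 + 1/(-316 + 207))/(-312 + 1/(-316 + 207)))/(-307836141/18170) = ((-1 + 1/(-109))/(-312 + 1/(-109)))*(-18170/307836141) = ((-1 - 1/109)/(-312 - 1/109))*(-18170/307836141) = (-110/109/(-34009/109))*(-18170/307836141) = -109/34009*(-110/109)*(-18170/307836141) = (110/34009)*(-18170/307836141) = -1998700/10469199319269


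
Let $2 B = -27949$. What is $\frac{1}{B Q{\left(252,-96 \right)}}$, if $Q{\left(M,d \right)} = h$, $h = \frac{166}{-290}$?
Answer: $\frac{290}{2319767} \approx 0.00012501$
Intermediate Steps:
$h = - \frac{83}{145}$ ($h = 166 \left(- \frac{1}{290}\right) = - \frac{83}{145} \approx -0.57241$)
$B = - \frac{27949}{2}$ ($B = \frac{1}{2} \left(-27949\right) = - \frac{27949}{2} \approx -13975.0$)
$Q{\left(M,d \right)} = - \frac{83}{145}$
$\frac{1}{B Q{\left(252,-96 \right)}} = \frac{1}{\left(- \frac{27949}{2}\right) \left(- \frac{83}{145}\right)} = \left(- \frac{2}{27949}\right) \left(- \frac{145}{83}\right) = \frac{290}{2319767}$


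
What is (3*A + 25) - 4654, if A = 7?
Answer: -4608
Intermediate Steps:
(3*A + 25) - 4654 = (3*7 + 25) - 4654 = (21 + 25) - 4654 = 46 - 4654 = -4608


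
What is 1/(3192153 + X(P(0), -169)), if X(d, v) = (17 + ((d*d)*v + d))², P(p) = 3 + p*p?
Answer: 1/5445154 ≈ 1.8365e-7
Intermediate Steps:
P(p) = 3 + p²
X(d, v) = (17 + d + v*d²)² (X(d, v) = (17 + (d²*v + d))² = (17 + (v*d² + d))² = (17 + (d + v*d²))² = (17 + d + v*d²)²)
1/(3192153 + X(P(0), -169)) = 1/(3192153 + (17 + (3 + 0²) - 169*(3 + 0²)²)²) = 1/(3192153 + (17 + (3 + 0) - 169*(3 + 0)²)²) = 1/(3192153 + (17 + 3 - 169*3²)²) = 1/(3192153 + (17 + 3 - 169*9)²) = 1/(3192153 + (17 + 3 - 1521)²) = 1/(3192153 + (-1501)²) = 1/(3192153 + 2253001) = 1/5445154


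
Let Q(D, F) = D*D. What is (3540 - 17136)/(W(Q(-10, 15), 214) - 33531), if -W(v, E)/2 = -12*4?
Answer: 4532/11145 ≈ 0.40664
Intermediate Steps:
Q(D, F) = D²
W(v, E) = 96 (W(v, E) = -(-24)*4 = -2*(-48) = 96)
(3540 - 17136)/(W(Q(-10, 15), 214) - 33531) = (3540 - 17136)/(96 - 33531) = -13596/(-33435) = -13596*(-1/33435) = 4532/11145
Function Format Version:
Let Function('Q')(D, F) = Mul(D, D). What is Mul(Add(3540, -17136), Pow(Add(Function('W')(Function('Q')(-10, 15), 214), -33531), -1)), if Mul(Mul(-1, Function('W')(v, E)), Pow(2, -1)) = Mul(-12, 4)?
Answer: Rational(4532, 11145) ≈ 0.40664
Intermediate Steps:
Function('Q')(D, F) = Pow(D, 2)
Function('W')(v, E) = 96 (Function('W')(v, E) = Mul(-2, Mul(-12, 4)) = Mul(-2, -48) = 96)
Mul(Add(3540, -17136), Pow(Add(Function('W')(Function('Q')(-10, 15), 214), -33531), -1)) = Mul(Add(3540, -17136), Pow(Add(96, -33531), -1)) = Mul(-13596, Pow(-33435, -1)) = Mul(-13596, Rational(-1, 33435)) = Rational(4532, 11145)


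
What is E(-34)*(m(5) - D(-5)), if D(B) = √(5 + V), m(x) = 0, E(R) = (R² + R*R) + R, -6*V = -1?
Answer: -1139*√186/3 ≈ -5178.0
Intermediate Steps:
V = ⅙ (V = -⅙*(-1) = ⅙ ≈ 0.16667)
E(R) = R + 2*R² (E(R) = (R² + R²) + R = 2*R² + R = R + 2*R²)
D(B) = √186/6 (D(B) = √(5 + ⅙) = √(31/6) = √186/6)
E(-34)*(m(5) - D(-5)) = (-34*(1 + 2*(-34)))*(0 - √186/6) = (-34*(1 - 68))*(0 - √186/6) = (-34*(-67))*(-√186/6) = 2278*(-√186/6) = -1139*√186/3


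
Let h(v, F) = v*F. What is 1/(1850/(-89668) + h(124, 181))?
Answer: 44834/1006253371 ≈ 4.4555e-5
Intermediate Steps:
h(v, F) = F*v
1/(1850/(-89668) + h(124, 181)) = 1/(1850/(-89668) + 181*124) = 1/(1850*(-1/89668) + 22444) = 1/(-925/44834 + 22444) = 1/(1006253371/44834) = 44834/1006253371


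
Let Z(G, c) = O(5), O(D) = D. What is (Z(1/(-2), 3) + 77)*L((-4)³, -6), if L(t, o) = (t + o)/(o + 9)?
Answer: -5740/3 ≈ -1913.3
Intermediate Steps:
Z(G, c) = 5
L(t, o) = (o + t)/(9 + o)
(Z(1/(-2), 3) + 77)*L((-4)³, -6) = (5 + 77)*((-6 + (-4)³)/(9 - 6)) = 82*((-6 - 64)/3) = 82*((⅓)*(-70)) = 82*(-70/3) = -5740/3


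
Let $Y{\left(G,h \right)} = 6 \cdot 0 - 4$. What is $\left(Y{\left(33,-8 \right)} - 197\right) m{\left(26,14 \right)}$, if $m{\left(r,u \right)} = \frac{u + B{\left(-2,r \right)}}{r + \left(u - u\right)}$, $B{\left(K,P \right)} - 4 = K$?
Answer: $- \frac{1608}{13} \approx -123.69$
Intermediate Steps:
$B{\left(K,P \right)} = 4 + K$
$Y{\left(G,h \right)} = -4$ ($Y{\left(G,h \right)} = 0 - 4 = -4$)
$m{\left(r,u \right)} = \frac{2 + u}{r}$ ($m{\left(r,u \right)} = \frac{u + \left(4 - 2\right)}{r + \left(u - u\right)} = \frac{u + 2}{r + 0} = \frac{2 + u}{r}$)
$\left(Y{\left(33,-8 \right)} - 197\right) m{\left(26,14 \right)} = \left(-4 - 197\right) \frac{2 + 14}{26} = - 201 \cdot \frac{1}{26} \cdot 16 = \left(-201\right) \frac{8}{13} = - \frac{1608}{13}$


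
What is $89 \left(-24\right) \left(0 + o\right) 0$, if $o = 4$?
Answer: $0$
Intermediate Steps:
$89 \left(-24\right) \left(0 + o\right) 0 = 89 \left(-24\right) \left(0 + 4\right) 0 = - 2136 \cdot 4 \cdot 0 = \left(-2136\right) 0 = 0$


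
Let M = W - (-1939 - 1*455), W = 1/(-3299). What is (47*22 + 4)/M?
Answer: 3424362/7897805 ≈ 0.43358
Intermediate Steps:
W = -1/3299 ≈ -0.00030312
M = 7897805/3299 (M = -1/3299 - (-1939 - 1*455) = -1/3299 - (-1939 - 455) = -1/3299 - 1*(-2394) = -1/3299 + 2394 = 7897805/3299 ≈ 2394.0)
(47*22 + 4)/M = (47*22 + 4)/(7897805/3299) = (1034 + 4)*(3299/7897805) = 1038*(3299/7897805) = 3424362/7897805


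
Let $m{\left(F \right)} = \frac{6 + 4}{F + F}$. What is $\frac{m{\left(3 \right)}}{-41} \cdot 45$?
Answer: $- \frac{75}{41} \approx -1.8293$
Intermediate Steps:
$m{\left(F \right)} = \frac{5}{F}$ ($m{\left(F \right)} = \frac{10}{2 F} = 10 \frac{1}{2 F} = \frac{5}{F}$)
$\frac{m{\left(3 \right)}}{-41} \cdot 45 = \frac{5 \cdot \frac{1}{3}}{-41} \cdot 45 = - \frac{5 \cdot \frac{1}{3}}{41} \cdot 45 = \left(- \frac{1}{41}\right) \frac{5}{3} \cdot 45 = \left(- \frac{5}{123}\right) 45 = - \frac{75}{41}$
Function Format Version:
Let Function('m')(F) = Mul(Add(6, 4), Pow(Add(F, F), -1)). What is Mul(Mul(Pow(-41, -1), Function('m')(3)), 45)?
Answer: Rational(-75, 41) ≈ -1.8293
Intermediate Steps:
Function('m')(F) = Mul(5, Pow(F, -1)) (Function('m')(F) = Mul(10, Pow(Mul(2, F), -1)) = Mul(10, Mul(Rational(1, 2), Pow(F, -1))) = Mul(5, Pow(F, -1)))
Mul(Mul(Pow(-41, -1), Function('m')(3)), 45) = Mul(Mul(Pow(-41, -1), Mul(5, Pow(3, -1))), 45) = Mul(Mul(Rational(-1, 41), Mul(5, Rational(1, 3))), 45) = Mul(Mul(Rational(-1, 41), Rational(5, 3)), 45) = Mul(Rational(-5, 123), 45) = Rational(-75, 41)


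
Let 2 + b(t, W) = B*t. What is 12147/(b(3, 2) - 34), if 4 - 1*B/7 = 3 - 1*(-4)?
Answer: -4049/33 ≈ -122.70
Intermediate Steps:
B = -21 (B = 28 - 7*(3 - 1*(-4)) = 28 - 7*(3 + 4) = 28 - 7*7 = 28 - 49 = -21)
b(t, W) = -2 - 21*t
12147/(b(3, 2) - 34) = 12147/((-2 - 21*3) - 34) = 12147/((-2 - 63) - 34) = 12147/(-65 - 34) = 12147/(-99) = -1/99*12147 = -4049/33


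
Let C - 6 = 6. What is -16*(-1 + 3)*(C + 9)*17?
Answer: -11424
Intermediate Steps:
C = 12 (C = 6 + 6 = 12)
-16*(-1 + 3)*(C + 9)*17 = -16*(-1 + 3)*(12 + 9)*17 = -32*21*17 = -16*42*17 = -672*17 = -11424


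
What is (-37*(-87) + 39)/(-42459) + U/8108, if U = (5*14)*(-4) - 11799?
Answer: -179759375/114752524 ≈ -1.5665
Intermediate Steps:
U = -12079 (U = 70*(-4) - 11799 = -280 - 11799 = -12079)
(-37*(-87) + 39)/(-42459) + U/8108 = (-37*(-87) + 39)/(-42459) - 12079/8108 = (3219 + 39)*(-1/42459) - 12079*1/8108 = 3258*(-1/42459) - 12079/8108 = -1086/14153 - 12079/8108 = -179759375/114752524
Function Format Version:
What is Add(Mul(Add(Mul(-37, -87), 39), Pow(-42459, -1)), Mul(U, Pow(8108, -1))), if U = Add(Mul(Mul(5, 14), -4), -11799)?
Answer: Rational(-179759375, 114752524) ≈ -1.5665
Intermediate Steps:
U = -12079 (U = Add(Mul(70, -4), -11799) = Add(-280, -11799) = -12079)
Add(Mul(Add(Mul(-37, -87), 39), Pow(-42459, -1)), Mul(U, Pow(8108, -1))) = Add(Mul(Add(Mul(-37, -87), 39), Pow(-42459, -1)), Mul(-12079, Pow(8108, -1))) = Add(Mul(Add(3219, 39), Rational(-1, 42459)), Mul(-12079, Rational(1, 8108))) = Add(Mul(3258, Rational(-1, 42459)), Rational(-12079, 8108)) = Add(Rational(-1086, 14153), Rational(-12079, 8108)) = Rational(-179759375, 114752524)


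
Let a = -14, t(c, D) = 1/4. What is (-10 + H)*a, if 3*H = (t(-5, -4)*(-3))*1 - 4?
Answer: 973/6 ≈ 162.17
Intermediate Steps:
t(c, D) = 1/4
H = -19/12 (H = (((1/4)*(-3))*1 - 4)/3 = (-3/4*1 - 4)/3 = (-3/4 - 4)/3 = (1/3)*(-19/4) = -19/12 ≈ -1.5833)
(-10 + H)*a = (-10 - 19/12)*(-14) = -139/12*(-14) = 973/6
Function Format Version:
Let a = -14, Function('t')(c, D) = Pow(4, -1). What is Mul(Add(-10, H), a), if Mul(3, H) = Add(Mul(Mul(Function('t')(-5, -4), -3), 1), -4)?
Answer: Rational(973, 6) ≈ 162.17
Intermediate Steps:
Function('t')(c, D) = Rational(1, 4)
H = Rational(-19, 12) (H = Mul(Rational(1, 3), Add(Mul(Mul(Rational(1, 4), -3), 1), -4)) = Mul(Rational(1, 3), Add(Mul(Rational(-3, 4), 1), -4)) = Mul(Rational(1, 3), Add(Rational(-3, 4), -4)) = Mul(Rational(1, 3), Rational(-19, 4)) = Rational(-19, 12) ≈ -1.5833)
Mul(Add(-10, H), a) = Mul(Add(-10, Rational(-19, 12)), -14) = Mul(Rational(-139, 12), -14) = Rational(973, 6)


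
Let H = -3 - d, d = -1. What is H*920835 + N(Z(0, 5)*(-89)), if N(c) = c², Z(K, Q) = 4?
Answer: -1714934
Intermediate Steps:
H = -2 (H = -3 - 1*(-1) = -3 + 1 = -2)
H*920835 + N(Z(0, 5)*(-89)) = -2*920835 + (4*(-89))² = -1841670 + (-356)² = -1841670 + 126736 = -1714934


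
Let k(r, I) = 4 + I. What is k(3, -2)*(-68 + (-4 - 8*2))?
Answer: -176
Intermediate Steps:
k(3, -2)*(-68 + (-4 - 8*2)) = (4 - 2)*(-68 + (-4 - 8*2)) = 2*(-68 + (-4 - 1*16)) = 2*(-68 + (-4 - 16)) = 2*(-68 - 20) = 2*(-88) = -176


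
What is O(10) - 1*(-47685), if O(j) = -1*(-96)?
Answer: 47781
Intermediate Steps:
O(j) = 96
O(10) - 1*(-47685) = 96 - 1*(-47685) = 96 + 47685 = 47781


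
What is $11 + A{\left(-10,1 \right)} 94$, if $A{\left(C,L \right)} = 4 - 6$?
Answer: $-177$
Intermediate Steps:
$A{\left(C,L \right)} = -2$ ($A{\left(C,L \right)} = 4 - 6 = -2$)
$11 + A{\left(-10,1 \right)} 94 = 11 - 188 = -177$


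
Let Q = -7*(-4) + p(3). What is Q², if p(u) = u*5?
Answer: 1849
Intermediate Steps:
p(u) = 5*u
Q = 43 (Q = -7*(-4) + 5*3 = 28 + 15 = 43)
Q² = 43² = 1849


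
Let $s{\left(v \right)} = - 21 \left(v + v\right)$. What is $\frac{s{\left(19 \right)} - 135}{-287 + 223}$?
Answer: $\frac{933}{64} \approx 14.578$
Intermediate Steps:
$s{\left(v \right)} = - 42 v$ ($s{\left(v \right)} = - 21 \cdot 2 v = - 42 v$)
$\frac{s{\left(19 \right)} - 135}{-287 + 223} = \frac{\left(-42\right) 19 - 135}{-287 + 223} = \frac{-798 - 135}{-64} = \left(-933\right) \left(- \frac{1}{64}\right) = \frac{933}{64}$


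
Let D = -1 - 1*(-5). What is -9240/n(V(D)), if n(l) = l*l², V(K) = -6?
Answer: 385/9 ≈ 42.778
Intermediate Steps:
D = 4 (D = -1 + 5 = 4)
n(l) = l³
-9240/n(V(D)) = -9240/((-6)³) = -9240/(-216) = -9240*(-1/216) = 385/9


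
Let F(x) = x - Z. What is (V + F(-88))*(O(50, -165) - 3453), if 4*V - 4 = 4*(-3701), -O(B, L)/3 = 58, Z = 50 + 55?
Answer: 14119911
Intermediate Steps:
Z = 105
O(B, L) = -174 (O(B, L) = -3*58 = -174)
F(x) = -105 + x (F(x) = x - 1*105 = x - 105 = -105 + x)
V = -3700 (V = 1 + (4*(-3701))/4 = 1 + (1/4)*(-14804) = 1 - 3701 = -3700)
(V + F(-88))*(O(50, -165) - 3453) = (-3700 + (-105 - 88))*(-174 - 3453) = (-3700 - 193)*(-3627) = -3893*(-3627) = 14119911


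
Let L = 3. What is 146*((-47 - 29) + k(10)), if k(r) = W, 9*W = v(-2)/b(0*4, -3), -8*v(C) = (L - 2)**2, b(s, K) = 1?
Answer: -399529/36 ≈ -11098.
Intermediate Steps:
v(C) = -1/8 (v(C) = -(3 - 2)**2/8 = -1/8*1**2 = -1/8*1 = -1/8)
W = -1/72 (W = (-1/8/1)/9 = (-1/8*1)/9 = (1/9)*(-1/8) = -1/72 ≈ -0.013889)
k(r) = -1/72
146*((-47 - 29) + k(10)) = 146*((-47 - 29) - 1/72) = 146*(-76 - 1/72) = 146*(-5473/72) = -399529/36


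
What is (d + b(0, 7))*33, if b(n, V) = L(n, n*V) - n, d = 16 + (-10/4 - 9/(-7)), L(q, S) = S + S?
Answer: 6831/14 ≈ 487.93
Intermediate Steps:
L(q, S) = 2*S
d = 207/14 (d = 16 + (-10*1/4 - 9*(-1/7)) = 16 + (-5/2 + 9/7) = 16 - 17/14 = 207/14 ≈ 14.786)
b(n, V) = -n + 2*V*n (b(n, V) = 2*(n*V) - n = 2*(V*n) - n = 2*V*n - n = -n + 2*V*n)
(d + b(0, 7))*33 = (207/14 + 0*(-1 + 2*7))*33 = (207/14 + 0*(-1 + 14))*33 = (207/14 + 0*13)*33 = (207/14 + 0)*33 = (207/14)*33 = 6831/14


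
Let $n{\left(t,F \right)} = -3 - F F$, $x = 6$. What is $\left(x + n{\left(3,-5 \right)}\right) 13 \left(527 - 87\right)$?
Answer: $-125840$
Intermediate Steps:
$n{\left(t,F \right)} = -3 - F^{2}$
$\left(x + n{\left(3,-5 \right)}\right) 13 \left(527 - 87\right) = \left(6 - 28\right) 13 \left(527 - 87\right) = \left(6 - 28\right) 13 \cdot 440 = \left(-22\right) 13 \cdot 440 = \left(-286\right) 440 = -125840$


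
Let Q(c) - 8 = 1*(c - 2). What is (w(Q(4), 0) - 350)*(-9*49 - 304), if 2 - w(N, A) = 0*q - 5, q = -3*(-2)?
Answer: 255535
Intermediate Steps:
q = 6
Q(c) = 6 + c (Q(c) = 8 + 1*(c - 2) = 8 + 1*(-2 + c) = 8 + (-2 + c) = 6 + c)
w(N, A) = 7 (w(N, A) = 2 - (0*6 - 5) = 2 - (0 - 5) = 2 - 1*(-5) = 2 + 5 = 7)
(w(Q(4), 0) - 350)*(-9*49 - 304) = (7 - 350)*(-9*49 - 304) = -343*(-441 - 304) = -343*(-745) = 255535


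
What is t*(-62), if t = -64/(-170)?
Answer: -1984/85 ≈ -23.341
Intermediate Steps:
t = 32/85 (t = -64*(-1/170) = 32/85 ≈ 0.37647)
t*(-62) = (32/85)*(-62) = -1984/85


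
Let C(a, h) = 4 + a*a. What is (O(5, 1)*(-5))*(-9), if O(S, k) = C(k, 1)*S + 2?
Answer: 1215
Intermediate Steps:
C(a, h) = 4 + a²
O(S, k) = 2 + S*(4 + k²) (O(S, k) = (4 + k²)*S + 2 = S*(4 + k²) + 2 = 2 + S*(4 + k²))
(O(5, 1)*(-5))*(-9) = ((2 + 5*(4 + 1²))*(-5))*(-9) = ((2 + 5*(4 + 1))*(-5))*(-9) = ((2 + 5*5)*(-5))*(-9) = ((2 + 25)*(-5))*(-9) = (27*(-5))*(-9) = -135*(-9) = 1215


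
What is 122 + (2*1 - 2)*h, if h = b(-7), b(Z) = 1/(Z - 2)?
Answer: 122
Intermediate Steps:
b(Z) = 1/(-2 + Z)
h = -⅑ (h = 1/(-2 - 7) = 1/(-9) = -⅑ ≈ -0.11111)
122 + (2*1 - 2)*h = 122 + (2*1 - 2)*(-⅑) = 122 + (2 - 2)*(-⅑) = 122 + 0*(-⅑) = 122 + 0 = 122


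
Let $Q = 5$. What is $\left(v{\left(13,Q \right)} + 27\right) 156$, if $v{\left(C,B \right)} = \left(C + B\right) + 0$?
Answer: $7020$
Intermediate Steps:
$v{\left(C,B \right)} = B + C$ ($v{\left(C,B \right)} = \left(B + C\right) + 0 = B + C$)
$\left(v{\left(13,Q \right)} + 27\right) 156 = \left(\left(5 + 13\right) + 27\right) 156 = \left(18 + 27\right) 156 = 45 \cdot 156 = 7020$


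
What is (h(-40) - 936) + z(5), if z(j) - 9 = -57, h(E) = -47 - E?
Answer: -991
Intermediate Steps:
z(j) = -48 (z(j) = 9 - 57 = -48)
(h(-40) - 936) + z(5) = ((-47 - 1*(-40)) - 936) - 48 = ((-47 + 40) - 936) - 48 = (-7 - 936) - 48 = -943 - 48 = -991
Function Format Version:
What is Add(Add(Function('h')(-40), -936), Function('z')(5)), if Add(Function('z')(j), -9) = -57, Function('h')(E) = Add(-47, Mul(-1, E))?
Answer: -991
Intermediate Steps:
Function('z')(j) = -48 (Function('z')(j) = Add(9, -57) = -48)
Add(Add(Function('h')(-40), -936), Function('z')(5)) = Add(Add(Add(-47, Mul(-1, -40)), -936), -48) = Add(Add(Add(-47, 40), -936), -48) = Add(Add(-7, -936), -48) = Add(-943, -48) = -991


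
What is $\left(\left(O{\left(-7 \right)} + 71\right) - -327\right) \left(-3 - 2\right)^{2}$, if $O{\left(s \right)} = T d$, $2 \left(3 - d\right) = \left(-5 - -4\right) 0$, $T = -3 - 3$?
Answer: $9500$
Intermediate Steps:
$T = -6$ ($T = -3 - 3 = -6$)
$d = 3$ ($d = 3 - \frac{\left(-5 - -4\right) 0}{2} = 3 - \frac{\left(-5 + \left(-1 + 5\right)\right) 0}{2} = 3 - \frac{\left(-5 + 4\right) 0}{2} = 3 - \frac{\left(-1\right) 0}{2} = 3 - 0 = 3 + 0 = 3$)
$O{\left(s \right)} = -18$ ($O{\left(s \right)} = \left(-6\right) 3 = -18$)
$\left(\left(O{\left(-7 \right)} + 71\right) - -327\right) \left(-3 - 2\right)^{2} = \left(\left(-18 + 71\right) - -327\right) \left(-3 - 2\right)^{2} = \left(53 + 327\right) \left(-5\right)^{2} = 380 \cdot 25 = 9500$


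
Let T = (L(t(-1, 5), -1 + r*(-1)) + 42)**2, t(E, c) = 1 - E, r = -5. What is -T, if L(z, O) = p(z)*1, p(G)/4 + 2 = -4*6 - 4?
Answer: -6084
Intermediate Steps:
p(G) = -120 (p(G) = -8 + 4*(-4*6 - 4) = -8 + 4*(-24 - 4) = -8 + 4*(-28) = -8 - 112 = -120)
L(z, O) = -120 (L(z, O) = -120*1 = -120)
T = 6084 (T = (-120 + 42)**2 = (-78)**2 = 6084)
-T = -1*6084 = -6084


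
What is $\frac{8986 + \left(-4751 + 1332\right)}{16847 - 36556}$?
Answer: $- \frac{5567}{19709} \approx -0.28246$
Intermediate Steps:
$\frac{8986 + \left(-4751 + 1332\right)}{16847 - 36556} = \frac{8986 - 3419}{-19709} = 5567 \left(- \frac{1}{19709}\right) = - \frac{5567}{19709}$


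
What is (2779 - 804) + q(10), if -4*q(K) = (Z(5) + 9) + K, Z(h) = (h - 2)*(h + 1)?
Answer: 7863/4 ≈ 1965.8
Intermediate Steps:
Z(h) = (1 + h)*(-2 + h) (Z(h) = (-2 + h)*(1 + h) = (1 + h)*(-2 + h))
q(K) = -27/4 - K/4 (q(K) = -(((-2 + 5² - 1*5) + 9) + K)/4 = -(((-2 + 25 - 5) + 9) + K)/4 = -((18 + 9) + K)/4 = -(27 + K)/4 = -27/4 - K/4)
(2779 - 804) + q(10) = (2779 - 804) + (-27/4 - ¼*10) = 1975 + (-27/4 - 5/2) = 1975 - 37/4 = 7863/4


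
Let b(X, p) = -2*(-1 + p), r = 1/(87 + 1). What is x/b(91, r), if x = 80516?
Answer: 3542704/87 ≈ 40721.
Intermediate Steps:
r = 1/88 ≈ 0.011364
b(X, p) = 2 - 2*p
x/b(91, r) = 80516/(2 - 2*1/88) = 80516/(2 - 1/44) = 80516/(87/44) = 80516*(44/87) = 3542704/87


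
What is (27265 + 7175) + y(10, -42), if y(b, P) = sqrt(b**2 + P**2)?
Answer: 34440 + 2*sqrt(466) ≈ 34483.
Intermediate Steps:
y(b, P) = sqrt(P**2 + b**2)
(27265 + 7175) + y(10, -42) = (27265 + 7175) + sqrt((-42)**2 + 10**2) = 34440 + sqrt(1764 + 100) = 34440 + sqrt(1864) = 34440 + 2*sqrt(466)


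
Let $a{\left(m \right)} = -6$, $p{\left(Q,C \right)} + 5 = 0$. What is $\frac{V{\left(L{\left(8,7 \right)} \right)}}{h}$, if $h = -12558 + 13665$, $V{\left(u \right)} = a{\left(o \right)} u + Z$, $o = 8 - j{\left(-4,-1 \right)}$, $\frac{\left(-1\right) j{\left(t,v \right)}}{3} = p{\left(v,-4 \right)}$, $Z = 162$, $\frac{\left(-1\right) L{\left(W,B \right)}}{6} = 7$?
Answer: $\frac{46}{123} \approx 0.37398$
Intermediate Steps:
$L{\left(W,B \right)} = -42$ ($L{\left(W,B \right)} = \left(-6\right) 7 = -42$)
$p{\left(Q,C \right)} = -5$ ($p{\left(Q,C \right)} = -5 + 0 = -5$)
$j{\left(t,v \right)} = 15$ ($j{\left(t,v \right)} = \left(-3\right) \left(-5\right) = 15$)
$o = -7$ ($o = 8 - 15 = -7$)
$V{\left(u \right)} = 162 - 6 u$ ($V{\left(u \right)} = - 6 u + 162 = 162 - 6 u$)
$h = 1107$
$\frac{V{\left(L{\left(8,7 \right)} \right)}}{h} = \frac{162 - -252}{1107} = \left(162 + 252\right) \frac{1}{1107} = 414 \cdot \frac{1}{1107} = \frac{46}{123}$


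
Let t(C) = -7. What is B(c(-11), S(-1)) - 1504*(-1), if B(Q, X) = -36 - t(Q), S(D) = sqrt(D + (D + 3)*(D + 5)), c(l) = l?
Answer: 1475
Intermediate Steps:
S(D) = sqrt(D + (3 + D)*(5 + D))
B(Q, X) = -29 (B(Q, X) = -36 - 1*(-7) = -36 + 7 = -29)
B(c(-11), S(-1)) - 1504*(-1) = -29 - 1504*(-1) = -29 - 1*(-1504) = -29 + 1504 = 1475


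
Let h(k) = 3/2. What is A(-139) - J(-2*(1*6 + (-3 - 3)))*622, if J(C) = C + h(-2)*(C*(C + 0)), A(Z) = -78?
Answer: -78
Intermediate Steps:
h(k) = 3/2 (h(k) = 3*(½) = 3/2)
J(C) = C + 3*C²/2 (J(C) = C + 3*(C*(C + 0))/2 = C + 3*(C*C)/2 = C + 3*C²/2)
A(-139) - J(-2*(1*6 + (-3 - 3)))*622 = -78 - (-2*(1*6 + (-3 - 3)))*(2 + 3*(-2*(1*6 + (-3 - 3))))/2*622 = -78 - (-2*(6 - 6))*(2 + 3*(-2*(6 - 6)))/2*622 = -78 - (-2*0)*(2 + 3*(-2*0))/2*622 = -78 - (½)*0*(2 + 3*0)*622 = -78 - (½)*0*(2 + 0)*622 = -78 - (½)*0*2*622 = -78 - 0*622 = -78 - 1*0 = -78 + 0 = -78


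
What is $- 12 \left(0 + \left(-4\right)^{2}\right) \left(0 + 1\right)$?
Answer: $-192$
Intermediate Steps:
$- 12 \left(0 + \left(-4\right)^{2}\right) \left(0 + 1\right) = - 12 \left(0 + 16\right) 1 = - 12 \cdot 16 \cdot 1 = \left(-12\right) 16 = -192$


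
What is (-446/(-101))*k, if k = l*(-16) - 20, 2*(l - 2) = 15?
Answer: -76712/101 ≈ -759.52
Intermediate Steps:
l = 19/2 (l = 2 + (1/2)*15 = 2 + 15/2 = 19/2 ≈ 9.5000)
k = -172 (k = (19/2)*(-16) - 20 = -152 - 20 = -172)
(-446/(-101))*k = -446/(-101)*(-172) = -446*(-1/101)*(-172) = (446/101)*(-172) = -76712/101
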